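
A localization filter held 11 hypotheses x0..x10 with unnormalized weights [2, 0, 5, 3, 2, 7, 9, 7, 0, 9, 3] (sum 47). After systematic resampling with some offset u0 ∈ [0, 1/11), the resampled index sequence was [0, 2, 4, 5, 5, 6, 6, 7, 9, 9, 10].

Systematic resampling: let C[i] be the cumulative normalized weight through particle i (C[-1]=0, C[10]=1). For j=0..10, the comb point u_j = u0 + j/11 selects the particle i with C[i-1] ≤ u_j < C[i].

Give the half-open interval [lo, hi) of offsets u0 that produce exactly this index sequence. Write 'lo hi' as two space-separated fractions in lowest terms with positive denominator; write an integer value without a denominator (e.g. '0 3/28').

16/517 21/517

C = [2/47, 2/47, 7/47, 10/47, 12/47, 19/47, 28/47, 35/47, 35/47, 44/47, 1]
j=0 picked index 0: u0 ∈ [0, 2/47)
j=1 picked index 2: u0 ∈ [-25/517, 30/517)
j=2 picked index 4: u0 ∈ [16/517, 38/517)
j=3 picked index 5: u0 ∈ [-9/517, 68/517)
j=4 picked index 5: u0 ∈ [-56/517, 21/517)
j=5 picked index 6: u0 ∈ [-26/517, 73/517)
j=6 picked index 6: u0 ∈ [-73/517, 26/517)
j=7 picked index 7: u0 ∈ [-21/517, 56/517)
j=8 picked index 9: u0 ∈ [9/517, 108/517)
j=9 picked index 9: u0 ∈ [-38/517, 61/517)
j=10 picked index 10: u0 ∈ [14/517, 1/11)
intersection: [16/517, 21/517)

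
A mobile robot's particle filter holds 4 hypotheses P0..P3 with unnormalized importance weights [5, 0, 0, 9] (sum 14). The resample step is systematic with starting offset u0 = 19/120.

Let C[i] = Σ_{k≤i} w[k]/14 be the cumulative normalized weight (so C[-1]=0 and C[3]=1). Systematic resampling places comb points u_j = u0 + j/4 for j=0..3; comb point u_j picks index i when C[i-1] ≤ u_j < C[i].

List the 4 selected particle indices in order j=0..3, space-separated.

C = [5/14, 5/14, 5/14, 1]
j=0: u_0=19/120 ∈ [0, 5/14) → index 0
j=1: u_1=49/120 ∈ [5/14, 1) → index 3
j=2: u_2=79/120 ∈ [5/14, 1) → index 3
j=3: u_3=109/120 ∈ [5/14, 1) → index 3

0 3 3 3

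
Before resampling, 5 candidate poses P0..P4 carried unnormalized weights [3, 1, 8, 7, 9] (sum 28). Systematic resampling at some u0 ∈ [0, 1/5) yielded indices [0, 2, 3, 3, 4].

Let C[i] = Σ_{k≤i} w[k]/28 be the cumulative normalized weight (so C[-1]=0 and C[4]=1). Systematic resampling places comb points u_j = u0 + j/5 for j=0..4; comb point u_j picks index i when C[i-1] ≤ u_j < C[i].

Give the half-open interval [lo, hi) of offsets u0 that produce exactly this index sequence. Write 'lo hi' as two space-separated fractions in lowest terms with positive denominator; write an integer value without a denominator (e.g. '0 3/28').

C = [3/28, 1/7, 3/7, 19/28, 1]
j=0 picked index 0: u0 ∈ [0, 3/28)
j=1 picked index 2: u0 ∈ [-2/35, 8/35)
j=2 picked index 3: u0 ∈ [1/35, 39/140)
j=3 picked index 3: u0 ∈ [-6/35, 11/140)
j=4 picked index 4: u0 ∈ [-17/140, 1/5)
intersection: [1/35, 11/140)

1/35 11/140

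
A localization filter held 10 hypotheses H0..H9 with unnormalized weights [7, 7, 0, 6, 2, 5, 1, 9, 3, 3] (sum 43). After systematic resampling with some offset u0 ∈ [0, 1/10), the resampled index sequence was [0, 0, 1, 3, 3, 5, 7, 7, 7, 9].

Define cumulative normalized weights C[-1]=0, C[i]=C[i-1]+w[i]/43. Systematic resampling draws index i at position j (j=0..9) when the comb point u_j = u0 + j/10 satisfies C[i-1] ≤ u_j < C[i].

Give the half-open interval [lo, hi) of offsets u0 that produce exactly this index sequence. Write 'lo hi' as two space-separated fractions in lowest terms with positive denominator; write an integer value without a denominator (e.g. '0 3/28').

11/215 13/215

C = [7/43, 14/43, 14/43, 20/43, 22/43, 27/43, 28/43, 37/43, 40/43, 1]
j=0 picked index 0: u0 ∈ [0, 7/43)
j=1 picked index 0: u0 ∈ [-1/10, 27/430)
j=2 picked index 1: u0 ∈ [-8/215, 27/215)
j=3 picked index 3: u0 ∈ [11/430, 71/430)
j=4 picked index 3: u0 ∈ [-16/215, 14/215)
j=5 picked index 5: u0 ∈ [1/86, 11/86)
j=6 picked index 7: u0 ∈ [11/215, 56/215)
j=7 picked index 7: u0 ∈ [-21/430, 69/430)
j=8 picked index 7: u0 ∈ [-32/215, 13/215)
j=9 picked index 9: u0 ∈ [13/430, 1/10)
intersection: [11/215, 13/215)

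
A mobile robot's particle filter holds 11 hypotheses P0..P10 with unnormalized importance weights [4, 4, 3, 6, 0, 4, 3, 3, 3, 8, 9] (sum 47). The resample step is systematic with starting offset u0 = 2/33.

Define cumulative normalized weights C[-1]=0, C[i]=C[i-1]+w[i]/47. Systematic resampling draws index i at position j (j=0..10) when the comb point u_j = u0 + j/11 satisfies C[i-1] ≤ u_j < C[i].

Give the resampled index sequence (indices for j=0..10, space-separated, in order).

0 1 3 3 5 7 8 9 9 10 10

C = [4/47, 8/47, 11/47, 17/47, 17/47, 21/47, 24/47, 27/47, 30/47, 38/47, 1]
j=0: u_0=2/33 ∈ [0, 4/47) → index 0
j=1: u_1=5/33 ∈ [4/47, 8/47) → index 1
j=2: u_2=8/33 ∈ [11/47, 17/47) → index 3
j=3: u_3=1/3 ∈ [11/47, 17/47) → index 3
j=4: u_4=14/33 ∈ [17/47, 21/47) → index 5
j=5: u_5=17/33 ∈ [24/47, 27/47) → index 7
j=6: u_6=20/33 ∈ [27/47, 30/47) → index 8
j=7: u_7=23/33 ∈ [30/47, 38/47) → index 9
j=8: u_8=26/33 ∈ [30/47, 38/47) → index 9
j=9: u_9=29/33 ∈ [38/47, 1) → index 10
j=10: u_10=32/33 ∈ [38/47, 1) → index 10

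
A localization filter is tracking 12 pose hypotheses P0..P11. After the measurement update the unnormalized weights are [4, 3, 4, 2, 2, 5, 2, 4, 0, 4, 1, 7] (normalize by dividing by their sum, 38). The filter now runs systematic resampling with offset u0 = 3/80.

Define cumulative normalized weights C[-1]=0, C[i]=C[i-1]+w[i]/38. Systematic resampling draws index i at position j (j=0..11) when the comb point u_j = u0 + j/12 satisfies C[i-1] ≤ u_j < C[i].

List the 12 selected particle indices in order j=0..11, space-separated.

0 1 2 2 4 5 6 7 9 9 11 11

C = [2/19, 7/38, 11/38, 13/38, 15/38, 10/19, 11/19, 13/19, 13/19, 15/19, 31/38, 1]
j=0: u_0=3/80 ∈ [0, 2/19) → index 0
j=1: u_1=29/240 ∈ [2/19, 7/38) → index 1
j=2: u_2=49/240 ∈ [7/38, 11/38) → index 2
j=3: u_3=23/80 ∈ [7/38, 11/38) → index 2
j=4: u_4=89/240 ∈ [13/38, 15/38) → index 4
j=5: u_5=109/240 ∈ [15/38, 10/19) → index 5
j=6: u_6=43/80 ∈ [10/19, 11/19) → index 6
j=7: u_7=149/240 ∈ [11/19, 13/19) → index 7
j=8: u_8=169/240 ∈ [13/19, 15/19) → index 9
j=9: u_9=63/80 ∈ [13/19, 15/19) → index 9
j=10: u_10=209/240 ∈ [31/38, 1) → index 11
j=11: u_11=229/240 ∈ [31/38, 1) → index 11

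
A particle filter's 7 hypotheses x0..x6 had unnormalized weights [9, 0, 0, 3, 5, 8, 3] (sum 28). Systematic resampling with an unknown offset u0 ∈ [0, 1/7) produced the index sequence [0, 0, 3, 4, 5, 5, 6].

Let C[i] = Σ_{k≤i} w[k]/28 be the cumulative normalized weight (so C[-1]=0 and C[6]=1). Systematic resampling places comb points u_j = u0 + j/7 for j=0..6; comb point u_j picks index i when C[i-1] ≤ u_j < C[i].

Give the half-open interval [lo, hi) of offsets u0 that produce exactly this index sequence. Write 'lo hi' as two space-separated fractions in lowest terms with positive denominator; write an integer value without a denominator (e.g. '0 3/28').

1/28 1/7

C = [9/28, 9/28, 9/28, 3/7, 17/28, 25/28, 1]
j=0 picked index 0: u0 ∈ [0, 9/28)
j=1 picked index 0: u0 ∈ [-1/7, 5/28)
j=2 picked index 3: u0 ∈ [1/28, 1/7)
j=3 picked index 4: u0 ∈ [0, 5/28)
j=4 picked index 5: u0 ∈ [1/28, 9/28)
j=5 picked index 5: u0 ∈ [-3/28, 5/28)
j=6 picked index 6: u0 ∈ [1/28, 1/7)
intersection: [1/28, 1/7)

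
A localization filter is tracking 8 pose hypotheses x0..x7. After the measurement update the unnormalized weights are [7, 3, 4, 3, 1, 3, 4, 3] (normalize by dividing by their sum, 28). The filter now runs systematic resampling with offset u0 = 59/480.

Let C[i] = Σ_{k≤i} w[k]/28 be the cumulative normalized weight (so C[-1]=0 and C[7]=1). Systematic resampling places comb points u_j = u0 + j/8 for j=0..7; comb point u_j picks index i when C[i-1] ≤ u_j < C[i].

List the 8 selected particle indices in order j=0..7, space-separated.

C = [1/4, 5/14, 1/2, 17/28, 9/14, 3/4, 25/28, 1]
j=0: u_0=59/480 ∈ [0, 1/4) → index 0
j=1: u_1=119/480 ∈ [0, 1/4) → index 0
j=2: u_2=179/480 ∈ [5/14, 1/2) → index 2
j=3: u_3=239/480 ∈ [5/14, 1/2) → index 2
j=4: u_4=299/480 ∈ [17/28, 9/14) → index 4
j=5: u_5=359/480 ∈ [9/14, 3/4) → index 5
j=6: u_6=419/480 ∈ [3/4, 25/28) → index 6
j=7: u_7=479/480 ∈ [25/28, 1) → index 7

0 0 2 2 4 5 6 7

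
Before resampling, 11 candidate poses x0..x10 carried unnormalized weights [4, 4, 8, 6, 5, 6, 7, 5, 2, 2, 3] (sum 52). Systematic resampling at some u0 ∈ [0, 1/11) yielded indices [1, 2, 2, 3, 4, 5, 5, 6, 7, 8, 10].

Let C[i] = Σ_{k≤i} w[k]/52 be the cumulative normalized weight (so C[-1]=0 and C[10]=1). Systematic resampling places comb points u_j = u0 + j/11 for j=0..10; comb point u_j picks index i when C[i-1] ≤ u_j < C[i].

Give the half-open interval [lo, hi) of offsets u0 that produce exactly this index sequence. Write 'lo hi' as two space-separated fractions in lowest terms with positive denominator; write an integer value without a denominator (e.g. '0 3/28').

1/13 49/572

C = [1/13, 2/13, 4/13, 11/26, 27/52, 33/52, 10/13, 45/52, 47/52, 49/52, 1]
j=0 picked index 1: u0 ∈ [1/13, 2/13)
j=1 picked index 2: u0 ∈ [9/143, 31/143)
j=2 picked index 2: u0 ∈ [-4/143, 18/143)
j=3 picked index 3: u0 ∈ [5/143, 43/286)
j=4 picked index 4: u0 ∈ [17/286, 89/572)
j=5 picked index 5: u0 ∈ [37/572, 103/572)
j=6 picked index 5: u0 ∈ [-15/572, 51/572)
j=7 picked index 6: u0 ∈ [-1/572, 19/143)
j=8 picked index 7: u0 ∈ [6/143, 79/572)
j=9 picked index 8: u0 ∈ [27/572, 49/572)
j=10 picked index 10: u0 ∈ [19/572, 1/11)
intersection: [1/13, 49/572)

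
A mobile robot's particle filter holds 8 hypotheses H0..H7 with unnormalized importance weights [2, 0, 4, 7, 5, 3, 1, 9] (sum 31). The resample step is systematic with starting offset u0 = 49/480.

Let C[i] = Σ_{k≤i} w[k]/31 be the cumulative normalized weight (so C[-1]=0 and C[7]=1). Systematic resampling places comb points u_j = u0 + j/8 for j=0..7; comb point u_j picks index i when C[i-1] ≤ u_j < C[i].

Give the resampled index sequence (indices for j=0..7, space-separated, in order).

2 3 3 4 5 7 7 7

C = [2/31, 2/31, 6/31, 13/31, 18/31, 21/31, 22/31, 1]
j=0: u_0=49/480 ∈ [2/31, 6/31) → index 2
j=1: u_1=109/480 ∈ [6/31, 13/31) → index 3
j=2: u_2=169/480 ∈ [6/31, 13/31) → index 3
j=3: u_3=229/480 ∈ [13/31, 18/31) → index 4
j=4: u_4=289/480 ∈ [18/31, 21/31) → index 5
j=5: u_5=349/480 ∈ [22/31, 1) → index 7
j=6: u_6=409/480 ∈ [22/31, 1) → index 7
j=7: u_7=469/480 ∈ [22/31, 1) → index 7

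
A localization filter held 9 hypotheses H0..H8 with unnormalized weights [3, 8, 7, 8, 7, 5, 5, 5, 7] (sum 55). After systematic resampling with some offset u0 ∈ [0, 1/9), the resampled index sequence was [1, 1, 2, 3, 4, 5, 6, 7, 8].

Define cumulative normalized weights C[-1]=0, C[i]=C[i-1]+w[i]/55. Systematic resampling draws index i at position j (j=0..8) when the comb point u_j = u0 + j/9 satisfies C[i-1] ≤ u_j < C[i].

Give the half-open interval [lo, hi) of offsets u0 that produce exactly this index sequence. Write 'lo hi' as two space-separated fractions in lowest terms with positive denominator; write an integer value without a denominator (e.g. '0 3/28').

3/55 4/45

C = [3/55, 1/5, 18/55, 26/55, 3/5, 38/55, 43/55, 48/55, 1]
j=0 picked index 1: u0 ∈ [3/55, 1/5)
j=1 picked index 1: u0 ∈ [-28/495, 4/45)
j=2 picked index 2: u0 ∈ [-1/45, 52/495)
j=3 picked index 3: u0 ∈ [-1/165, 23/165)
j=4 picked index 4: u0 ∈ [14/495, 7/45)
j=5 picked index 5: u0 ∈ [2/45, 67/495)
j=6 picked index 6: u0 ∈ [4/165, 19/165)
j=7 picked index 7: u0 ∈ [2/495, 47/495)
j=8 picked index 8: u0 ∈ [-8/495, 1/9)
intersection: [3/55, 4/45)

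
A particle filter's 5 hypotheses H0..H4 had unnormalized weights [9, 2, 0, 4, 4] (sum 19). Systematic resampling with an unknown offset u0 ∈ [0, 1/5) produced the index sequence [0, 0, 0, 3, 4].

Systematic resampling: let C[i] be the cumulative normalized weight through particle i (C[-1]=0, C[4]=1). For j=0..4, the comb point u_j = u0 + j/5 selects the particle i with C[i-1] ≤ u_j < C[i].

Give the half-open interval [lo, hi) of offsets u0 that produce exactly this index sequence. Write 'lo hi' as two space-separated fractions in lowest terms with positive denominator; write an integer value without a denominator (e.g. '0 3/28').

0 7/95

C = [9/19, 11/19, 11/19, 15/19, 1]
j=0 picked index 0: u0 ∈ [0, 9/19)
j=1 picked index 0: u0 ∈ [-1/5, 26/95)
j=2 picked index 0: u0 ∈ [-2/5, 7/95)
j=3 picked index 3: u0 ∈ [-2/95, 18/95)
j=4 picked index 4: u0 ∈ [-1/95, 1/5)
intersection: [0, 7/95)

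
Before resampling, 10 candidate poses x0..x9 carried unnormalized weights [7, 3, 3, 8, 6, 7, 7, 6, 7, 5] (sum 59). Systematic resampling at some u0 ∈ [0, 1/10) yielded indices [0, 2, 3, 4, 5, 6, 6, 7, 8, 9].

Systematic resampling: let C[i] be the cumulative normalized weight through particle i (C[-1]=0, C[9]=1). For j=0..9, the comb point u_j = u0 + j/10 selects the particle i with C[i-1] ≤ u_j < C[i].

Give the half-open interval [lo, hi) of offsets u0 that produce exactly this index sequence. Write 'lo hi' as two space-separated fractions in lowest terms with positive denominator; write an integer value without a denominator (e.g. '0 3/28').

C = [7/59, 10/59, 13/59, 21/59, 27/59, 34/59, 41/59, 47/59, 54/59, 1]
j=0 picked index 0: u0 ∈ [0, 7/59)
j=1 picked index 2: u0 ∈ [41/590, 71/590)
j=2 picked index 3: u0 ∈ [6/295, 46/295)
j=3 picked index 4: u0 ∈ [33/590, 93/590)
j=4 picked index 5: u0 ∈ [17/295, 52/295)
j=5 picked index 6: u0 ∈ [9/118, 23/118)
j=6 picked index 6: u0 ∈ [-7/295, 28/295)
j=7 picked index 7: u0 ∈ [-3/590, 57/590)
j=8 picked index 8: u0 ∈ [-1/295, 34/295)
j=9 picked index 9: u0 ∈ [9/590, 1/10)
intersection: [9/118, 28/295)

9/118 28/295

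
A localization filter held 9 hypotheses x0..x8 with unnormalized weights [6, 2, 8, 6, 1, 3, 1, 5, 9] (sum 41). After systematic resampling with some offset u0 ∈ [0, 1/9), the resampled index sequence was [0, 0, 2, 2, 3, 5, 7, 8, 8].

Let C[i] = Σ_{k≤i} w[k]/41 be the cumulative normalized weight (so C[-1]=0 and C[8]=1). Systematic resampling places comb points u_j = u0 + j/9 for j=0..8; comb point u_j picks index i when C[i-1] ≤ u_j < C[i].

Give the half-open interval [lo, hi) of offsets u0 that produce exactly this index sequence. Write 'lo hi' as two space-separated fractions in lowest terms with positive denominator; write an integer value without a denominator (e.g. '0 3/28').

2/369 13/369

C = [6/41, 8/41, 16/41, 22/41, 23/41, 26/41, 27/41, 32/41, 1]
j=0 picked index 0: u0 ∈ [0, 6/41)
j=1 picked index 0: u0 ∈ [-1/9, 13/369)
j=2 picked index 2: u0 ∈ [-10/369, 62/369)
j=3 picked index 2: u0 ∈ [-17/123, 7/123)
j=4 picked index 3: u0 ∈ [-20/369, 34/369)
j=5 picked index 5: u0 ∈ [2/369, 29/369)
j=6 picked index 7: u0 ∈ [-1/123, 14/123)
j=7 picked index 8: u0 ∈ [1/369, 2/9)
j=8 picked index 8: u0 ∈ [-40/369, 1/9)
intersection: [2/369, 13/369)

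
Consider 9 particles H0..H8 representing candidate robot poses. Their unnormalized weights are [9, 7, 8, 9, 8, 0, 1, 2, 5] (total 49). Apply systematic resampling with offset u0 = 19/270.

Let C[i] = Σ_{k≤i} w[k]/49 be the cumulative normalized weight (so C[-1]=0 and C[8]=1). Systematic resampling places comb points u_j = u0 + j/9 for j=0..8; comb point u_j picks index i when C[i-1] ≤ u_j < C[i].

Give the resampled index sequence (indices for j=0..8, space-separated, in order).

C = [9/49, 16/49, 24/49, 33/49, 41/49, 41/49, 6/7, 44/49, 1]
j=0: u_0=19/270 ∈ [0, 9/49) → index 0
j=1: u_1=49/270 ∈ [0, 9/49) → index 0
j=2: u_2=79/270 ∈ [9/49, 16/49) → index 1
j=3: u_3=109/270 ∈ [16/49, 24/49) → index 2
j=4: u_4=139/270 ∈ [24/49, 33/49) → index 3
j=5: u_5=169/270 ∈ [24/49, 33/49) → index 3
j=6: u_6=199/270 ∈ [33/49, 41/49) → index 4
j=7: u_7=229/270 ∈ [41/49, 6/7) → index 6
j=8: u_8=259/270 ∈ [44/49, 1) → index 8

0 0 1 2 3 3 4 6 8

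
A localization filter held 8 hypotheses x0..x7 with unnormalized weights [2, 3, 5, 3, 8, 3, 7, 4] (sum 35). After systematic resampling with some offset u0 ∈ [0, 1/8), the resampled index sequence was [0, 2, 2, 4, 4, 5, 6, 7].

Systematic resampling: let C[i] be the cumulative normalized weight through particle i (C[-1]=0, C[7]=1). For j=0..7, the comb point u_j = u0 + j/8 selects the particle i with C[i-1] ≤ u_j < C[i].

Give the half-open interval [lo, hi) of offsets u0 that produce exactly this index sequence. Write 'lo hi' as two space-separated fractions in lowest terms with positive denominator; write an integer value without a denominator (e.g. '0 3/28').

1/56 1/28

C = [2/35, 1/7, 2/7, 13/35, 3/5, 24/35, 31/35, 1]
j=0 picked index 0: u0 ∈ [0, 2/35)
j=1 picked index 2: u0 ∈ [1/56, 9/56)
j=2 picked index 2: u0 ∈ [-3/28, 1/28)
j=3 picked index 4: u0 ∈ [-1/280, 9/40)
j=4 picked index 4: u0 ∈ [-9/70, 1/10)
j=5 picked index 5: u0 ∈ [-1/40, 17/280)
j=6 picked index 6: u0 ∈ [-9/140, 19/140)
j=7 picked index 7: u0 ∈ [3/280, 1/8)
intersection: [1/56, 1/28)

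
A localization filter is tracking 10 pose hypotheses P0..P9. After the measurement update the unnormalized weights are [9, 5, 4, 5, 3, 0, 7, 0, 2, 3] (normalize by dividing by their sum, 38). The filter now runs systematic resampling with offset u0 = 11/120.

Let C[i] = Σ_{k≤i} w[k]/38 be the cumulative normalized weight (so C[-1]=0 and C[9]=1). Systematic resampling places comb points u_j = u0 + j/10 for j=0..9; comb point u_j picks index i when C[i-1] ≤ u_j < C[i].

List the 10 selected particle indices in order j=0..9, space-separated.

C = [9/38, 7/19, 9/19, 23/38, 13/19, 13/19, 33/38, 33/38, 35/38, 1]
j=0: u_0=11/120 ∈ [0, 9/38) → index 0
j=1: u_1=23/120 ∈ [0, 9/38) → index 0
j=2: u_2=7/24 ∈ [9/38, 7/19) → index 1
j=3: u_3=47/120 ∈ [7/19, 9/19) → index 2
j=4: u_4=59/120 ∈ [9/19, 23/38) → index 3
j=5: u_5=71/120 ∈ [9/19, 23/38) → index 3
j=6: u_6=83/120 ∈ [13/19, 33/38) → index 6
j=7: u_7=19/24 ∈ [13/19, 33/38) → index 6
j=8: u_8=107/120 ∈ [33/38, 35/38) → index 8
j=9: u_9=119/120 ∈ [35/38, 1) → index 9

0 0 1 2 3 3 6 6 8 9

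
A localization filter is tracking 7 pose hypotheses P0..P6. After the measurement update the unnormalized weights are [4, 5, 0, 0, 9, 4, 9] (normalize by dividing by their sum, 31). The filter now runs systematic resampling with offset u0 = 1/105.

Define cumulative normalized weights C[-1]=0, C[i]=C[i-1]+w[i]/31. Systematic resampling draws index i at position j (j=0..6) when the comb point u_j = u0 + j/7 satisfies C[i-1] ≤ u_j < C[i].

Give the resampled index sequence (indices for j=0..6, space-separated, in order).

C = [4/31, 9/31, 9/31, 9/31, 18/31, 22/31, 1]
j=0: u_0=1/105 ∈ [0, 4/31) → index 0
j=1: u_1=16/105 ∈ [4/31, 9/31) → index 1
j=2: u_2=31/105 ∈ [9/31, 18/31) → index 4
j=3: u_3=46/105 ∈ [9/31, 18/31) → index 4
j=4: u_4=61/105 ∈ [18/31, 22/31) → index 5
j=5: u_5=76/105 ∈ [22/31, 1) → index 6
j=6: u_6=13/15 ∈ [22/31, 1) → index 6

0 1 4 4 5 6 6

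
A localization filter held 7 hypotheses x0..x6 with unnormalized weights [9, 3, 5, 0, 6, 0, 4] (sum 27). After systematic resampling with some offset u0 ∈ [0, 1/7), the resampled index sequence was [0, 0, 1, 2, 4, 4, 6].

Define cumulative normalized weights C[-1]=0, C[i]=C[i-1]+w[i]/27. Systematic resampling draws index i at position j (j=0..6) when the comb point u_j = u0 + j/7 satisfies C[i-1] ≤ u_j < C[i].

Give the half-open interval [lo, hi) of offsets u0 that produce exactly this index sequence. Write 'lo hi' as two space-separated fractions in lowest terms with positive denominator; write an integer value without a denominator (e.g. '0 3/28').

11/189 26/189

C = [1/3, 4/9, 17/27, 17/27, 23/27, 23/27, 1]
j=0 picked index 0: u0 ∈ [0, 1/3)
j=1 picked index 0: u0 ∈ [-1/7, 4/21)
j=2 picked index 1: u0 ∈ [1/21, 10/63)
j=3 picked index 2: u0 ∈ [1/63, 38/189)
j=4 picked index 4: u0 ∈ [11/189, 53/189)
j=5 picked index 4: u0 ∈ [-16/189, 26/189)
j=6 picked index 6: u0 ∈ [-1/189, 1/7)
intersection: [11/189, 26/189)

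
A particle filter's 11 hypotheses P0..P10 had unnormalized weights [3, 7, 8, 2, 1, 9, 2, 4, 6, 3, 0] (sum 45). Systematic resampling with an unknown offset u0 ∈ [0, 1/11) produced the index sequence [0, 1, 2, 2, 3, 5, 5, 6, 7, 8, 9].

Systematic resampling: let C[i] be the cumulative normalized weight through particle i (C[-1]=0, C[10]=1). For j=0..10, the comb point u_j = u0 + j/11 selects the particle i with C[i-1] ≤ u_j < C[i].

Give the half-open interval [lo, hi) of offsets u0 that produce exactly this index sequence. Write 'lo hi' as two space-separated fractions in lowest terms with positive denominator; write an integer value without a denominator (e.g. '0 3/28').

C = [1/15, 2/9, 2/5, 4/9, 7/15, 2/3, 32/45, 4/5, 14/15, 1, 1]
j=0 picked index 0: u0 ∈ [0, 1/15)
j=1 picked index 1: u0 ∈ [-4/165, 13/99)
j=2 picked index 2: u0 ∈ [4/99, 12/55)
j=3 picked index 2: u0 ∈ [-5/99, 7/55)
j=4 picked index 3: u0 ∈ [2/55, 8/99)
j=5 picked index 5: u0 ∈ [2/165, 7/33)
j=6 picked index 5: u0 ∈ [-13/165, 4/33)
j=7 picked index 6: u0 ∈ [1/33, 37/495)
j=8 picked index 7: u0 ∈ [-8/495, 4/55)
j=9 picked index 8: u0 ∈ [-1/55, 19/165)
j=10 picked index 9: u0 ∈ [4/165, 1/11)
intersection: [4/99, 1/15)

4/99 1/15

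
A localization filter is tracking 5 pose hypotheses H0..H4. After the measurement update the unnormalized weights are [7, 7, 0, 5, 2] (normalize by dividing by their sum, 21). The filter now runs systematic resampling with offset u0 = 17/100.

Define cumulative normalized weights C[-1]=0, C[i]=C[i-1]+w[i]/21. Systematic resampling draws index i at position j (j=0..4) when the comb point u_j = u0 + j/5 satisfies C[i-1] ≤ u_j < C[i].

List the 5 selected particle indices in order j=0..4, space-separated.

C = [1/3, 2/3, 2/3, 19/21, 1]
j=0: u_0=17/100 ∈ [0, 1/3) → index 0
j=1: u_1=37/100 ∈ [1/3, 2/3) → index 1
j=2: u_2=57/100 ∈ [1/3, 2/3) → index 1
j=3: u_3=77/100 ∈ [2/3, 19/21) → index 3
j=4: u_4=97/100 ∈ [19/21, 1) → index 4

0 1 1 3 4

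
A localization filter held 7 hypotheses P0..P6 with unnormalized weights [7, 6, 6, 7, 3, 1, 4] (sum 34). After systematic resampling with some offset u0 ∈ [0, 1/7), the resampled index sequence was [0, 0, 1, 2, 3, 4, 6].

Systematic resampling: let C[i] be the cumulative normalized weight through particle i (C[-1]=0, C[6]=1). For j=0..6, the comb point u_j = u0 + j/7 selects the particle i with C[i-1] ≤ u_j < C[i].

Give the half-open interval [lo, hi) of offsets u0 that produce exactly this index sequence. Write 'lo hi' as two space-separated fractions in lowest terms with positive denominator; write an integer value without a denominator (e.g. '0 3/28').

6/119 15/238

C = [7/34, 13/34, 19/34, 13/17, 29/34, 15/17, 1]
j=0 picked index 0: u0 ∈ [0, 7/34)
j=1 picked index 0: u0 ∈ [-1/7, 15/238)
j=2 picked index 1: u0 ∈ [-19/238, 23/238)
j=3 picked index 2: u0 ∈ [-11/238, 31/238)
j=4 picked index 3: u0 ∈ [-3/238, 23/119)
j=5 picked index 4: u0 ∈ [6/119, 33/238)
j=6 picked index 6: u0 ∈ [3/119, 1/7)
intersection: [6/119, 15/238)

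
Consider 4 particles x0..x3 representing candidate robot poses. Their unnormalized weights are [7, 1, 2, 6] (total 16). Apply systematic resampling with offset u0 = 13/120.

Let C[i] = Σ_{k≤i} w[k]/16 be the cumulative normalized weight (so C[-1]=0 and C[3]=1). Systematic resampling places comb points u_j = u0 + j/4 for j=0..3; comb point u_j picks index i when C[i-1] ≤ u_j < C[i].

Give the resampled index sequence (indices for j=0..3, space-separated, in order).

0 0 2 3

C = [7/16, 1/2, 5/8, 1]
j=0: u_0=13/120 ∈ [0, 7/16) → index 0
j=1: u_1=43/120 ∈ [0, 7/16) → index 0
j=2: u_2=73/120 ∈ [1/2, 5/8) → index 2
j=3: u_3=103/120 ∈ [5/8, 1) → index 3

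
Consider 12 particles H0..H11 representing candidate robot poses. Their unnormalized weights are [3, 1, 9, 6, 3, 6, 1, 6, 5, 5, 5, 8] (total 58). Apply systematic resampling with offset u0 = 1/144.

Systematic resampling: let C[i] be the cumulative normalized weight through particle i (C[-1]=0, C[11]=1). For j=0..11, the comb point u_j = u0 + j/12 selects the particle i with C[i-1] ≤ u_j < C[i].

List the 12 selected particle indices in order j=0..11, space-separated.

0 2 2 3 4 5 7 7 8 9 10 11

C = [3/58, 2/29, 13/58, 19/58, 11/29, 14/29, 1/2, 35/58, 20/29, 45/58, 25/29, 1]
j=0: u_0=1/144 ∈ [0, 3/58) → index 0
j=1: u_1=13/144 ∈ [2/29, 13/58) → index 2
j=2: u_2=25/144 ∈ [2/29, 13/58) → index 2
j=3: u_3=37/144 ∈ [13/58, 19/58) → index 3
j=4: u_4=49/144 ∈ [19/58, 11/29) → index 4
j=5: u_5=61/144 ∈ [11/29, 14/29) → index 5
j=6: u_6=73/144 ∈ [1/2, 35/58) → index 7
j=7: u_7=85/144 ∈ [1/2, 35/58) → index 7
j=8: u_8=97/144 ∈ [35/58, 20/29) → index 8
j=9: u_9=109/144 ∈ [20/29, 45/58) → index 9
j=10: u_10=121/144 ∈ [45/58, 25/29) → index 10
j=11: u_11=133/144 ∈ [25/29, 1) → index 11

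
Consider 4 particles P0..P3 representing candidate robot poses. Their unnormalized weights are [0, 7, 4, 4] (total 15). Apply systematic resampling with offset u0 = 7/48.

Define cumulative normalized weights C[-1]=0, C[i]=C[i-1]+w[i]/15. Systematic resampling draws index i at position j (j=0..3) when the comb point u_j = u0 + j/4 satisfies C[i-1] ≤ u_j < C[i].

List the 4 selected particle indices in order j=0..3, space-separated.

C = [0, 7/15, 11/15, 1]
j=0: u_0=7/48 ∈ [0, 7/15) → index 1
j=1: u_1=19/48 ∈ [0, 7/15) → index 1
j=2: u_2=31/48 ∈ [7/15, 11/15) → index 2
j=3: u_3=43/48 ∈ [11/15, 1) → index 3

1 1 2 3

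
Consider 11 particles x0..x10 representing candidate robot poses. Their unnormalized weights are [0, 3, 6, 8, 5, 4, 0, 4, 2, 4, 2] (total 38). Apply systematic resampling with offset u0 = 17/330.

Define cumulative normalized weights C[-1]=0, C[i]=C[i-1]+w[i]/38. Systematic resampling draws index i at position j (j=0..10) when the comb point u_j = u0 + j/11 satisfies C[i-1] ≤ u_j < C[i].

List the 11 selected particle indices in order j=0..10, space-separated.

1 2 2 3 3 4 5 7 7 9 10

C = [0, 3/38, 9/38, 17/38, 11/19, 13/19, 13/19, 15/19, 16/19, 18/19, 1]
j=0: u_0=17/330 ∈ [0, 3/38) → index 1
j=1: u_1=47/330 ∈ [3/38, 9/38) → index 2
j=2: u_2=7/30 ∈ [3/38, 9/38) → index 2
j=3: u_3=107/330 ∈ [9/38, 17/38) → index 3
j=4: u_4=137/330 ∈ [9/38, 17/38) → index 3
j=5: u_5=167/330 ∈ [17/38, 11/19) → index 4
j=6: u_6=197/330 ∈ [11/19, 13/19) → index 5
j=7: u_7=227/330 ∈ [13/19, 15/19) → index 7
j=8: u_8=257/330 ∈ [13/19, 15/19) → index 7
j=9: u_9=287/330 ∈ [16/19, 18/19) → index 9
j=10: u_10=317/330 ∈ [18/19, 1) → index 10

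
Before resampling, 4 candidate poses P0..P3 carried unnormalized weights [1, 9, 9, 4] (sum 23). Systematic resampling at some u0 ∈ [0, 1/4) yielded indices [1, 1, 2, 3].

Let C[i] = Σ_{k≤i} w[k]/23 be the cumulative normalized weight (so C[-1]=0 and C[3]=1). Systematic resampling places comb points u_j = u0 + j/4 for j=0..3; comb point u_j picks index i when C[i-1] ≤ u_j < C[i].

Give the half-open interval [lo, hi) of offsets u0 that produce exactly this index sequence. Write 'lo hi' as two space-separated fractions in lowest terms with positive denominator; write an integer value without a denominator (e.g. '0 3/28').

C = [1/23, 10/23, 19/23, 1]
j=0 picked index 1: u0 ∈ [1/23, 10/23)
j=1 picked index 1: u0 ∈ [-19/92, 17/92)
j=2 picked index 2: u0 ∈ [-3/46, 15/46)
j=3 picked index 3: u0 ∈ [7/92, 1/4)
intersection: [7/92, 17/92)

7/92 17/92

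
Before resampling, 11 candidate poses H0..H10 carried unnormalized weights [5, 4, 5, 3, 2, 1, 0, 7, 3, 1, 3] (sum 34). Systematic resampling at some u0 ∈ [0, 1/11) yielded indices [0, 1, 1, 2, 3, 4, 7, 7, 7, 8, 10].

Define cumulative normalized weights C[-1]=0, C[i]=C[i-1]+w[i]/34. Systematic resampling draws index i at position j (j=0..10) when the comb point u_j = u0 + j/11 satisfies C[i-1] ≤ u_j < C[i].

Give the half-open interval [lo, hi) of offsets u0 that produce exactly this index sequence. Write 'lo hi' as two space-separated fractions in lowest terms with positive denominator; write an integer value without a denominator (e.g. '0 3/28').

C = [5/34, 9/34, 7/17, 1/2, 19/34, 10/17, 10/17, 27/34, 15/17, 31/34, 1]
j=0 picked index 0: u0 ∈ [0, 5/34)
j=1 picked index 1: u0 ∈ [21/374, 65/374)
j=2 picked index 1: u0 ∈ [-13/374, 31/374)
j=3 picked index 2: u0 ∈ [-3/374, 26/187)
j=4 picked index 3: u0 ∈ [9/187, 3/22)
j=5 picked index 4: u0 ∈ [1/22, 39/374)
j=6 picked index 7: u0 ∈ [8/187, 93/374)
j=7 picked index 7: u0 ∈ [-9/187, 59/374)
j=8 picked index 7: u0 ∈ [-26/187, 25/374)
j=9 picked index 8: u0 ∈ [-9/374, 12/187)
j=10 picked index 10: u0 ∈ [1/374, 1/11)
intersection: [21/374, 12/187)

21/374 12/187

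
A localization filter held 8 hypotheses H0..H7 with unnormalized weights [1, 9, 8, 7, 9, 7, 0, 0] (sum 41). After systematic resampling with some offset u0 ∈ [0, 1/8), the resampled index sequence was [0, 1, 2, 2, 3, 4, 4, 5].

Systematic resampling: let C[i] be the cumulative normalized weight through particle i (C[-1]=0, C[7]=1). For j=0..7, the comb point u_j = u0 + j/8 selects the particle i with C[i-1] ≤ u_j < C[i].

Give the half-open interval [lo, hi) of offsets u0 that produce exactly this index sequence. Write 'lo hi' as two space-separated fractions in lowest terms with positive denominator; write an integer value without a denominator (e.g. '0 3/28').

C = [1/41, 10/41, 18/41, 25/41, 34/41, 1, 1, 1]
j=0 picked index 0: u0 ∈ [0, 1/41)
j=1 picked index 1: u0 ∈ [-33/328, 39/328)
j=2 picked index 2: u0 ∈ [-1/164, 31/164)
j=3 picked index 2: u0 ∈ [-43/328, 21/328)
j=4 picked index 3: u0 ∈ [-5/82, 9/82)
j=5 picked index 4: u0 ∈ [-5/328, 67/328)
j=6 picked index 4: u0 ∈ [-23/164, 13/164)
j=7 picked index 5: u0 ∈ [-15/328, 1/8)
intersection: [0, 1/41)

0 1/41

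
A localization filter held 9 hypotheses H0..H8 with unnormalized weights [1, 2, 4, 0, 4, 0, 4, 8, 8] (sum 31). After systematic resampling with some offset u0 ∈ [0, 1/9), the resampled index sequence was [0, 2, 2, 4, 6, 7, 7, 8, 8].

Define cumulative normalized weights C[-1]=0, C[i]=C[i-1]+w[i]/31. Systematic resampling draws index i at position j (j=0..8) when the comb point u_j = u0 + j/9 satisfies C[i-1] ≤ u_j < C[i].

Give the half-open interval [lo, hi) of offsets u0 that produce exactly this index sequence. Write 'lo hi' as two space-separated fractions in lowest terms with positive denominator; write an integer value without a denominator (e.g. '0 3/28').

0 1/279

C = [1/31, 3/31, 7/31, 7/31, 11/31, 11/31, 15/31, 23/31, 1]
j=0 picked index 0: u0 ∈ [0, 1/31)
j=1 picked index 2: u0 ∈ [-4/279, 32/279)
j=2 picked index 2: u0 ∈ [-35/279, 1/279)
j=3 picked index 4: u0 ∈ [-10/93, 2/93)
j=4 picked index 6: u0 ∈ [-25/279, 11/279)
j=5 picked index 7: u0 ∈ [-20/279, 52/279)
j=6 picked index 7: u0 ∈ [-17/93, 7/93)
j=7 picked index 8: u0 ∈ [-10/279, 2/9)
j=8 picked index 8: u0 ∈ [-41/279, 1/9)
intersection: [0, 1/279)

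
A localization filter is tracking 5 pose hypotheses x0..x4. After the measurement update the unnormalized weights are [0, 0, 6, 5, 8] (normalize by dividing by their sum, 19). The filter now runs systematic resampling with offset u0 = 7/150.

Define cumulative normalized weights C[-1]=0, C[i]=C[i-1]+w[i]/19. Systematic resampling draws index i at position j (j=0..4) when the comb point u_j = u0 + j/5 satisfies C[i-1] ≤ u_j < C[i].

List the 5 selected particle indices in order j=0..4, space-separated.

2 2 3 4 4

C = [0, 0, 6/19, 11/19, 1]
j=0: u_0=7/150 ∈ [0, 6/19) → index 2
j=1: u_1=37/150 ∈ [0, 6/19) → index 2
j=2: u_2=67/150 ∈ [6/19, 11/19) → index 3
j=3: u_3=97/150 ∈ [11/19, 1) → index 4
j=4: u_4=127/150 ∈ [11/19, 1) → index 4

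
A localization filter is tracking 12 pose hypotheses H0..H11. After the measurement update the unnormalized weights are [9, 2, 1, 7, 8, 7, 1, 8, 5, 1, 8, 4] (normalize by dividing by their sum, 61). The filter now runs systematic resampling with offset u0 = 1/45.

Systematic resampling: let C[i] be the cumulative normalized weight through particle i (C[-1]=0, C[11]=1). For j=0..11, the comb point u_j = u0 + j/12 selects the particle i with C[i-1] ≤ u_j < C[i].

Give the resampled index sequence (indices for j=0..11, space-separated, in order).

C = [9/61, 11/61, 12/61, 19/61, 27/61, 34/61, 35/61, 43/61, 48/61, 49/61, 57/61, 1]
j=0: u_0=1/45 ∈ [0, 9/61) → index 0
j=1: u_1=19/180 ∈ [0, 9/61) → index 0
j=2: u_2=17/90 ∈ [11/61, 12/61) → index 2
j=3: u_3=49/180 ∈ [12/61, 19/61) → index 3
j=4: u_4=16/45 ∈ [19/61, 27/61) → index 4
j=5: u_5=79/180 ∈ [19/61, 27/61) → index 4
j=6: u_6=47/90 ∈ [27/61, 34/61) → index 5
j=7: u_7=109/180 ∈ [35/61, 43/61) → index 7
j=8: u_8=31/45 ∈ [35/61, 43/61) → index 7
j=9: u_9=139/180 ∈ [43/61, 48/61) → index 8
j=10: u_10=77/90 ∈ [49/61, 57/61) → index 10
j=11: u_11=169/180 ∈ [57/61, 1) → index 11

0 0 2 3 4 4 5 7 7 8 10 11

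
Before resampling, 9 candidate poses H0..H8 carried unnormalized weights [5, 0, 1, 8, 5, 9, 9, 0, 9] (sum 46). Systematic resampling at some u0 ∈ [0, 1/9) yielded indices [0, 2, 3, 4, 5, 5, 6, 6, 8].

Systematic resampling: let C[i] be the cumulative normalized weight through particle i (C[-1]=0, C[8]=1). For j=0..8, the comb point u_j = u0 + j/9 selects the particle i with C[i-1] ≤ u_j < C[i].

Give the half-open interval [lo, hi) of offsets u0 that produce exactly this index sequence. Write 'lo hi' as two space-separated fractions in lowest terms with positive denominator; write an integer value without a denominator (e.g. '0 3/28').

C = [5/46, 5/46, 3/23, 7/23, 19/46, 14/23, 37/46, 37/46, 1]
j=0 picked index 0: u0 ∈ [0, 5/46)
j=1 picked index 2: u0 ∈ [-1/414, 4/207)
j=2 picked index 3: u0 ∈ [-19/207, 17/207)
j=3 picked index 4: u0 ∈ [-2/69, 11/138)
j=4 picked index 5: u0 ∈ [-13/414, 34/207)
j=5 picked index 5: u0 ∈ [-59/414, 11/207)
j=6 picked index 6: u0 ∈ [-4/69, 19/138)
j=7 picked index 6: u0 ∈ [-35/207, 11/414)
j=8 picked index 8: u0 ∈ [-35/414, 1/9)
intersection: [0, 4/207)

0 4/207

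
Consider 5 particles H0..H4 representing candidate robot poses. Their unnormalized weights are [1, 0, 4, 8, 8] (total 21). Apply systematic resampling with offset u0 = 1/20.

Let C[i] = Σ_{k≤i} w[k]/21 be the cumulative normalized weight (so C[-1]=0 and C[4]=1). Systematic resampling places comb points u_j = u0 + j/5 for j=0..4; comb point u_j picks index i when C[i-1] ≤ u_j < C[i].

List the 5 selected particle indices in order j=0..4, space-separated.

2 3 3 4 4

C = [1/21, 1/21, 5/21, 13/21, 1]
j=0: u_0=1/20 ∈ [1/21, 5/21) → index 2
j=1: u_1=1/4 ∈ [5/21, 13/21) → index 3
j=2: u_2=9/20 ∈ [5/21, 13/21) → index 3
j=3: u_3=13/20 ∈ [13/21, 1) → index 4
j=4: u_4=17/20 ∈ [13/21, 1) → index 4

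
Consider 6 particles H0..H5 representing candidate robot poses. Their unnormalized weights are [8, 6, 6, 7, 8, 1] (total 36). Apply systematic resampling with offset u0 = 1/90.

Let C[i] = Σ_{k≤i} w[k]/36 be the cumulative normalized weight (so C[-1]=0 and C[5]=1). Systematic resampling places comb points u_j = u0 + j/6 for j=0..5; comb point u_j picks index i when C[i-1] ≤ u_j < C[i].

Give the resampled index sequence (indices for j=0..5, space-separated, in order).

C = [2/9, 7/18, 5/9, 3/4, 35/36, 1]
j=0: u_0=1/90 ∈ [0, 2/9) → index 0
j=1: u_1=8/45 ∈ [0, 2/9) → index 0
j=2: u_2=31/90 ∈ [2/9, 7/18) → index 1
j=3: u_3=23/45 ∈ [7/18, 5/9) → index 2
j=4: u_4=61/90 ∈ [5/9, 3/4) → index 3
j=5: u_5=38/45 ∈ [3/4, 35/36) → index 4

0 0 1 2 3 4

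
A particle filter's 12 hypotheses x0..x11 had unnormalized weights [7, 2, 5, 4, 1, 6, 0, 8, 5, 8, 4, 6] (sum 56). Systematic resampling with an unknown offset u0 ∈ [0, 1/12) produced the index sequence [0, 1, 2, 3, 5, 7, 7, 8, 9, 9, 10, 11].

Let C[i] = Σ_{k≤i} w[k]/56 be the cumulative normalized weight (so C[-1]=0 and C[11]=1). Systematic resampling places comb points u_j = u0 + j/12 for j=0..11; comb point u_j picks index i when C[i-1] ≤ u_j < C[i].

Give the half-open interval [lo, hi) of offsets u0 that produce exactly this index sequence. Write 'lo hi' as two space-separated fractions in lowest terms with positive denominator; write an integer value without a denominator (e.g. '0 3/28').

C = [1/8, 9/56, 1/4, 9/28, 19/56, 25/56, 25/56, 33/56, 19/28, 23/28, 25/28, 1]
j=0 picked index 0: u0 ∈ [0, 1/8)
j=1 picked index 1: u0 ∈ [1/24, 13/168)
j=2 picked index 2: u0 ∈ [-1/168, 1/12)
j=3 picked index 3: u0 ∈ [0, 1/14)
j=4 picked index 5: u0 ∈ [1/168, 19/168)
j=5 picked index 7: u0 ∈ [5/168, 29/168)
j=6 picked index 7: u0 ∈ [-3/56, 5/56)
j=7 picked index 8: u0 ∈ [1/168, 2/21)
j=8 picked index 9: u0 ∈ [1/84, 13/84)
j=9 picked index 9: u0 ∈ [-1/14, 1/14)
j=10 picked index 10: u0 ∈ [-1/84, 5/84)
j=11 picked index 11: u0 ∈ [-1/42, 1/12)
intersection: [1/24, 5/84)

1/24 5/84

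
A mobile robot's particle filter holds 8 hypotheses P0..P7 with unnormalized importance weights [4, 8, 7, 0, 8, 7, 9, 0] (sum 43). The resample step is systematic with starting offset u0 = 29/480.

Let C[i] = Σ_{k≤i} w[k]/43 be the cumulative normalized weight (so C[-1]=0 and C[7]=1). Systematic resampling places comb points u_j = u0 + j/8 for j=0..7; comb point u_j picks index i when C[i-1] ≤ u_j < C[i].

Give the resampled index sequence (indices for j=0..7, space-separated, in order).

C = [4/43, 12/43, 19/43, 19/43, 27/43, 34/43, 1, 1]
j=0: u_0=29/480 ∈ [0, 4/43) → index 0
j=1: u_1=89/480 ∈ [4/43, 12/43) → index 1
j=2: u_2=149/480 ∈ [12/43, 19/43) → index 2
j=3: u_3=209/480 ∈ [12/43, 19/43) → index 2
j=4: u_4=269/480 ∈ [19/43, 27/43) → index 4
j=5: u_5=329/480 ∈ [27/43, 34/43) → index 5
j=6: u_6=389/480 ∈ [34/43, 1) → index 6
j=7: u_7=449/480 ∈ [34/43, 1) → index 6

0 1 2 2 4 5 6 6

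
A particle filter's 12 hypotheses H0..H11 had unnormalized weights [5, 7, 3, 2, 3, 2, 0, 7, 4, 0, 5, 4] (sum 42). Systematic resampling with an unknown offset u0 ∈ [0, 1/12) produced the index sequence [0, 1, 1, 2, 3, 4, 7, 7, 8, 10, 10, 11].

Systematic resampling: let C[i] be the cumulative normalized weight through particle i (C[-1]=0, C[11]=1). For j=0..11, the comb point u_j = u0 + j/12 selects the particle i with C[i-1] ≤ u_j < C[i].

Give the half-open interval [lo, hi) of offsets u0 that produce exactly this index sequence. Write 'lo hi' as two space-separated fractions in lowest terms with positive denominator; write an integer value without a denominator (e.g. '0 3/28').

C = [5/42, 2/7, 5/14, 17/42, 10/21, 11/21, 11/21, 29/42, 11/14, 11/14, 19/21, 1]
j=0 picked index 0: u0 ∈ [0, 5/42)
j=1 picked index 1: u0 ∈ [1/28, 17/84)
j=2 picked index 1: u0 ∈ [-1/21, 5/42)
j=3 picked index 2: u0 ∈ [1/28, 3/28)
j=4 picked index 3: u0 ∈ [1/42, 1/14)
j=5 picked index 4: u0 ∈ [-1/84, 5/84)
j=6 picked index 7: u0 ∈ [1/42, 4/21)
j=7 picked index 7: u0 ∈ [-5/84, 3/28)
j=8 picked index 8: u0 ∈ [1/42, 5/42)
j=9 picked index 10: u0 ∈ [1/28, 13/84)
j=10 picked index 10: u0 ∈ [-1/21, 1/14)
j=11 picked index 11: u0 ∈ [-1/84, 1/12)
intersection: [1/28, 5/84)

1/28 5/84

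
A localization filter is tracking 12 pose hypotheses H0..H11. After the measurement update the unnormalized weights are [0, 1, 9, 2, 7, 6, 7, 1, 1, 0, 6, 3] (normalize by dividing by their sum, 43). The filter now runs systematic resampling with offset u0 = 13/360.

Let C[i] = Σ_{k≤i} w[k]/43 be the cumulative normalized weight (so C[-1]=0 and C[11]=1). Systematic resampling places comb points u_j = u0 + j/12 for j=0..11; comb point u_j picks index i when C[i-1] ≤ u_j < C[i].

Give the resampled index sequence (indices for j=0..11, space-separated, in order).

C = [0, 1/43, 10/43, 12/43, 19/43, 25/43, 32/43, 33/43, 34/43, 34/43, 40/43, 1]
j=0: u_0=13/360 ∈ [1/43, 10/43) → index 2
j=1: u_1=43/360 ∈ [1/43, 10/43) → index 2
j=2: u_2=73/360 ∈ [1/43, 10/43) → index 2
j=3: u_3=103/360 ∈ [12/43, 19/43) → index 4
j=4: u_4=133/360 ∈ [12/43, 19/43) → index 4
j=5: u_5=163/360 ∈ [19/43, 25/43) → index 5
j=6: u_6=193/360 ∈ [19/43, 25/43) → index 5
j=7: u_7=223/360 ∈ [25/43, 32/43) → index 6
j=8: u_8=253/360 ∈ [25/43, 32/43) → index 6
j=9: u_9=283/360 ∈ [33/43, 34/43) → index 8
j=10: u_10=313/360 ∈ [34/43, 40/43) → index 10
j=11: u_11=343/360 ∈ [40/43, 1) → index 11

2 2 2 4 4 5 5 6 6 8 10 11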